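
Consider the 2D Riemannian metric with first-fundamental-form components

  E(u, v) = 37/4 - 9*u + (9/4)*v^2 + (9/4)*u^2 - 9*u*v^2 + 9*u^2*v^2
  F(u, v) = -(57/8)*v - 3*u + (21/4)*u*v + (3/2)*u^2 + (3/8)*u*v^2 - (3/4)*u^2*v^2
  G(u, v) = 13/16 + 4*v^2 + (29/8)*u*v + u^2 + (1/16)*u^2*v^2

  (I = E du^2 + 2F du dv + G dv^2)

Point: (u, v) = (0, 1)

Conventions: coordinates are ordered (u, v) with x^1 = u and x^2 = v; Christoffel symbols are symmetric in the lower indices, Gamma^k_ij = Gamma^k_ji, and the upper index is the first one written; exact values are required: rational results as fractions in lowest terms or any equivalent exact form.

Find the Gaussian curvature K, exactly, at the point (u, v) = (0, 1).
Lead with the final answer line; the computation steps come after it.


Answer: K = 120/293

E = 23/2, F = -57/8, G = 77/16, EG - F^2 = 293/64 at the point
E_u = -18, E_v = 9/2, F_u = 21/8, F_v = -57/8, G_u = 29/8, G_v = 8
E_vv = 9/2, F_uv = 6, G_uu = 17/8
The intrinsic route: Brioschi's K = (det M1 - det M2)/(EG - F^2)^2.
M1 = [[-E_vv/2 + F_uv - G_uu/2, E_u/2, F_u - E_v/2], [F_v - G_u/2, E, F], [G_v/2, F, G]] = [[43/16, -9, 3/8], [-143/16, 23/2, -57/8], [4, -57/8, 77/16]]; det M1 = -7147/64
M2 = [[0, E_v/2, G_u/2], [E_v/2, E, F], [G_u/2, F, G]] = [[0, 9/4, 29/16], [9/4, 23/2, -57/8], [29/16, -57/8, 77/16]]; det M2 = -61571/512
det M1 - det M2 = 4395/512; K = 4395/512 / (293/64)^2 = 120/293


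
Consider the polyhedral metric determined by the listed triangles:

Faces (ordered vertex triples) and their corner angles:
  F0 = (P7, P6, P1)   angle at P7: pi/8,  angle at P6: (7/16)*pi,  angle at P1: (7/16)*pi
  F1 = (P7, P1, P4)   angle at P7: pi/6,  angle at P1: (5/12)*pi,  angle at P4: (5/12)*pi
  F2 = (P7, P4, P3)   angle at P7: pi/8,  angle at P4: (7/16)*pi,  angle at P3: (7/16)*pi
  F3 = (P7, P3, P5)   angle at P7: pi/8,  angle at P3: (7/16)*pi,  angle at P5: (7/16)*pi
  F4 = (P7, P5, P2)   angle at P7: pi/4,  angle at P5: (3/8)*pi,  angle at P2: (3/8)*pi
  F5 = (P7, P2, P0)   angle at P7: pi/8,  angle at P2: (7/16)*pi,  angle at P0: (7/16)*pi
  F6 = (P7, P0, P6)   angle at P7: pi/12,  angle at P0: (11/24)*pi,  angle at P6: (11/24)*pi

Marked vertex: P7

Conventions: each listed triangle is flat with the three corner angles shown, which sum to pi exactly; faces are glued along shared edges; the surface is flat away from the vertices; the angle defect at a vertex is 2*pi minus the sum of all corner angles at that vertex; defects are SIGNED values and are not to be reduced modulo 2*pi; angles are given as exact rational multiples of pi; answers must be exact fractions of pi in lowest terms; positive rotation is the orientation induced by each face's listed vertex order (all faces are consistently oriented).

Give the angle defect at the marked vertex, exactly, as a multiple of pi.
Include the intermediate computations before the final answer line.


Sum of corner angles at P7: pi
defect = 2*pi - pi

Answer: defect(P7) = pi


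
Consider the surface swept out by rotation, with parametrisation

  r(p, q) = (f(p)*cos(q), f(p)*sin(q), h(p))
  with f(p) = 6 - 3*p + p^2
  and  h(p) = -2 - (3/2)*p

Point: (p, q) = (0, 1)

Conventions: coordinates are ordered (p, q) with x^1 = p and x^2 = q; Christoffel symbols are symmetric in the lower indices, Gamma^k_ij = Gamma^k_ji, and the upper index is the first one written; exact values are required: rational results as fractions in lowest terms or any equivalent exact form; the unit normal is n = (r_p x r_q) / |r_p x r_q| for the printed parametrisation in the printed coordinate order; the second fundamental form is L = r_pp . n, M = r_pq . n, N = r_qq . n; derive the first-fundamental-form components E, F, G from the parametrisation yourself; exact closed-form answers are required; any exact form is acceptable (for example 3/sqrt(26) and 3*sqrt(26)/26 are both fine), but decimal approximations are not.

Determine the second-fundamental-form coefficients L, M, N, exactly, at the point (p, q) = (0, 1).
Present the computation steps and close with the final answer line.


f = 6, f' = -3, f'' = 2, h' = -3/2, h'' = 0
E = 45/4, F = 0, G = 36; answer radicand W^2 = 45/4
unnormalised second-form numerators: l = 3, m = 0, n = -9; L = l/sqrt(45/4), and similarly M = m/sqrt(W^2), N = n/sqrt(W^2)

Answer: L = 2*sqrt(5)/5, M = 0, N = -6*sqrt(5)/5


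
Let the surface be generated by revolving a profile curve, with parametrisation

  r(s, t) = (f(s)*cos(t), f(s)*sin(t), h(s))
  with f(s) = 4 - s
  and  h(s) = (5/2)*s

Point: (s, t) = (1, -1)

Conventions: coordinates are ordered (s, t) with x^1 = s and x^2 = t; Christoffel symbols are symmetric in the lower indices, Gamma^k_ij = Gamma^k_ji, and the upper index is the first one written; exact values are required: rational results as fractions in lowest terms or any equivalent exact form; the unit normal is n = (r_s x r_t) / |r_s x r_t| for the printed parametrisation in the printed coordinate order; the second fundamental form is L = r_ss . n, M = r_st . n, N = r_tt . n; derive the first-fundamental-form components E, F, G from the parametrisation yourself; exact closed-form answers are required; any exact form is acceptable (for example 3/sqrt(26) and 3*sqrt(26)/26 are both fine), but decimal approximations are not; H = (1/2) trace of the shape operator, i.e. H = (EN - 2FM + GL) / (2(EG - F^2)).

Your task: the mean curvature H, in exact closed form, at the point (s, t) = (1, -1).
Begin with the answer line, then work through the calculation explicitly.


Answer: H = 5*sqrt(29)/174

f = 3, f' = -1, f'' = 0, h' = 5/2, h'' = 0
E = 29/4, F = 0, G = 9; answer radicand W^2 = 29/4
unnormalised second-form numerators: l = 0, m = 0, n = 15/2; L = l/sqrt(29/4), and similarly M = m/sqrt(W^2), N = n/sqrt(W^2)
H = (E*n - 2*F*m + G*l) / (2*(EG - F^2)*sqrt(W^2)); E*n - 2*F*m + G*l = 435/8, EG - F^2 = 261/4, so H = (5/12)/sqrt(29/4)


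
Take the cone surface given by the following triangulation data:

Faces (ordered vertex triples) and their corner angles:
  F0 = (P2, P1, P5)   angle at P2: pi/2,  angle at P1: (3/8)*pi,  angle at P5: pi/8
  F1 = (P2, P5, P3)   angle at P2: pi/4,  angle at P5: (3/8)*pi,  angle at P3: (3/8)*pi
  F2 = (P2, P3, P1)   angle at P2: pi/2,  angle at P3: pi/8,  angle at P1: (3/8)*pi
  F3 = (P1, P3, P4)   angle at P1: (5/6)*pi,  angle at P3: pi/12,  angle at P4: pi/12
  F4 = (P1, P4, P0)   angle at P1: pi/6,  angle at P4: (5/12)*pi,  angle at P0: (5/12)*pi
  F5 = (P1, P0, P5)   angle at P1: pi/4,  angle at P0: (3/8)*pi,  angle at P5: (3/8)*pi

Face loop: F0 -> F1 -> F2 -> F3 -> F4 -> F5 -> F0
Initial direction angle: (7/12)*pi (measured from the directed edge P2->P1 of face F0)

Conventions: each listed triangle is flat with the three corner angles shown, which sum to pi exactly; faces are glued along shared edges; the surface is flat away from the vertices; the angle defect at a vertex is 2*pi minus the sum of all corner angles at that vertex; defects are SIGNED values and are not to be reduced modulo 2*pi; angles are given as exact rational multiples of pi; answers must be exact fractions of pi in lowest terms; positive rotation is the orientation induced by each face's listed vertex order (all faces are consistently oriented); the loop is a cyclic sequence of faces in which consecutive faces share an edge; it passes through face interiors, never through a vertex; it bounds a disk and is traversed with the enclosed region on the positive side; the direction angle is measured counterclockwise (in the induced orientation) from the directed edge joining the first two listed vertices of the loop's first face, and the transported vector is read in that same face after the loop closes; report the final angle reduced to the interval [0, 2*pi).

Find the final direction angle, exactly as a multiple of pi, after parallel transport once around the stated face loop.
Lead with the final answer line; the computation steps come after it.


Answer: final direction angle = (4/3)*pi

enclosed vertex P1: corner angles sum to 2*pi, defect = 2*pi - 2*pi = 0
enclosed vertex P2: corner angles sum to (5/4)*pi, defect = 2*pi - (5/4)*pi = (3/4)*pi
adding the enclosed defects to the starting angle (mod 2*pi, induced orientation) gives the holonomy
final angle = (7/12)*pi + (3/4)*pi = (4/3)*pi (mod 2*pi)


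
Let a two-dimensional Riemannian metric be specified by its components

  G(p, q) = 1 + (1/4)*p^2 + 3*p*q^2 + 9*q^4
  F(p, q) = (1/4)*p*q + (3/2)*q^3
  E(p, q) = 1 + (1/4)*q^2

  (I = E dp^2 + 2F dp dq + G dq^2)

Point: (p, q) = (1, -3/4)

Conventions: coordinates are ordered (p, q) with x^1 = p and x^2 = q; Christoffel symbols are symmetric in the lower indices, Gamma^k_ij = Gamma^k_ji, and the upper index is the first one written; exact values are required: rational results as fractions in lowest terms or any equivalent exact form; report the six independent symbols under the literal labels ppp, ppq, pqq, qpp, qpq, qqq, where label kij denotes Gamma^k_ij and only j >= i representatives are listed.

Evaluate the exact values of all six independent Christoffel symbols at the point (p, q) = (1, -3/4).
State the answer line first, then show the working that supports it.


Answer: Gamma_ppp = 0, Gamma_ppq = -48/1517, Gamma_pqq = 432/1517, Gamma_qpp = 0, Gamma_qpq = 280/1517, Gamma_qqq = -2520/1517

E = 73/64, F = -105/128, G = 1481/256 at the point
E_p = 0, E_q = -3/8, F_p = -3/16, F_q = 89/32, G_p = 35/16, G_q = -315/16
EG - F^2 = 1517/256;  g^inv = (256/1517) * [[1481/256, 105/128], [105/128, 73/64]]
first-kind symbols [ij,l] = (1/2)(d_i g_jl + d_j g_il - d_l g_ij): [pp,p] = E_p/2 = 0, [pp,q] = F_p - E_q/2 = 0, [pq,p] = E_q/2 = -3/16, [pq,q] = G_p/2 = 35/32, [qq,p] = F_q - G_p/2 = 27/16, [qq,q] = G_q/2 = -315/32
Gamma^p_ij = (G*[ij,p] - F*[ij,q])/(EG - F^2), Gamma^q_ij = (E*[ij,q] - F*[ij,p])/(EG - F^2)


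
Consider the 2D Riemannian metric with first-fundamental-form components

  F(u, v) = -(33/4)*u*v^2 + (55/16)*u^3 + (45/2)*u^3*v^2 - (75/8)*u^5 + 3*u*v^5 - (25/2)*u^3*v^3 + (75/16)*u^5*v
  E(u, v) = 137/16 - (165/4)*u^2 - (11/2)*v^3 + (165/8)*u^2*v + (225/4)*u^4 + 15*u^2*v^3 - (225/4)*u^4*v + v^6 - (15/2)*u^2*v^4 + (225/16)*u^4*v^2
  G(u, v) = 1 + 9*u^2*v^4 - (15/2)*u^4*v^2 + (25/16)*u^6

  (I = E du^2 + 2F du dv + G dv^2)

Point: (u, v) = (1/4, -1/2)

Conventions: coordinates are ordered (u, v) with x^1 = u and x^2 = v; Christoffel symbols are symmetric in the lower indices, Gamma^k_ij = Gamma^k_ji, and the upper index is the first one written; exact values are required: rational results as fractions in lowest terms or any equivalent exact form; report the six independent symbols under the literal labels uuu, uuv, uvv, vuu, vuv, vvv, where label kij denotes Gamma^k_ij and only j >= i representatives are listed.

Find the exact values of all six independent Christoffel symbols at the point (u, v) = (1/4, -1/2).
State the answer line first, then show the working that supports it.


Answer: Gamma_uuu = -234400/136927, Gamma_uuv = -25784/136927, Gamma_uvv = 37504/136927, Gamma_vuu = 17200/136927, Gamma_vuv = 1892/136927, Gamma_vvv = -2752/136927

E = 102233/16384, F = -12599/32768, G = 67385/65536 at the point
E_u = -21975/1024, E_v = -9669/4096, F_u = -3219/8192, F_v = 29547/16384, G_u = 1419/8192, G_v = -129/512
EG - F^2 = 410781/65536;  g^inv = (65536/410781) * [[67385/65536, 12599/32768], [12599/32768, 102233/16384]]
first-kind symbols [ij,l] = (1/2)(d_i g_jl + d_j g_il - d_l g_ij): [uu,u] = E_u/2 = -21975/2048, [uu,v] = F_u - E_v/2 = 3225/4096, [uv,u] = E_v/2 = -9669/8192, [uv,v] = G_u/2 = 1419/16384, [vv,u] = F_v - G_u/2 = 879/512, [vv,v] = G_v/2 = -129/1024
Gamma^u_ij = (G*[ij,u] - F*[ij,v])/(EG - F^2), Gamma^v_ij = (E*[ij,v] - F*[ij,u])/(EG - F^2)


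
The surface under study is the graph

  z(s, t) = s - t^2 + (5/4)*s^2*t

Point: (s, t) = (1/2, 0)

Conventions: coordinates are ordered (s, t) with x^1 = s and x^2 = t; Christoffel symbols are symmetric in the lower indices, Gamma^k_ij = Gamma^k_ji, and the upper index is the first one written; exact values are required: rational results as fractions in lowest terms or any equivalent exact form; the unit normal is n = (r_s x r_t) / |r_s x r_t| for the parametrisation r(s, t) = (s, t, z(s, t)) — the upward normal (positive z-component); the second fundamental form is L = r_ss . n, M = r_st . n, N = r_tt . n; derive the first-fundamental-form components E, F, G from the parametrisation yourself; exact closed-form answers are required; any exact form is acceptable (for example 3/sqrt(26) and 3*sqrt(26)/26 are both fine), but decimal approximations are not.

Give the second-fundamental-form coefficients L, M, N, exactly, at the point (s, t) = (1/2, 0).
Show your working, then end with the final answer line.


z_s = 1, z_t = 5/16, z_ss = 0, z_st = 5/4, z_tt = -2
E = 2, F = 5/16, G = 281/256; answer radicand W^2 = 537/256
unnormalised second-form numerators: l = 0, m = 5/4, n = -2; L = l/sqrt(537/256), and similarly M = m/sqrt(W^2), N = n/sqrt(W^2)

Answer: L = 0, M = 20*sqrt(537)/537, N = -32*sqrt(537)/537


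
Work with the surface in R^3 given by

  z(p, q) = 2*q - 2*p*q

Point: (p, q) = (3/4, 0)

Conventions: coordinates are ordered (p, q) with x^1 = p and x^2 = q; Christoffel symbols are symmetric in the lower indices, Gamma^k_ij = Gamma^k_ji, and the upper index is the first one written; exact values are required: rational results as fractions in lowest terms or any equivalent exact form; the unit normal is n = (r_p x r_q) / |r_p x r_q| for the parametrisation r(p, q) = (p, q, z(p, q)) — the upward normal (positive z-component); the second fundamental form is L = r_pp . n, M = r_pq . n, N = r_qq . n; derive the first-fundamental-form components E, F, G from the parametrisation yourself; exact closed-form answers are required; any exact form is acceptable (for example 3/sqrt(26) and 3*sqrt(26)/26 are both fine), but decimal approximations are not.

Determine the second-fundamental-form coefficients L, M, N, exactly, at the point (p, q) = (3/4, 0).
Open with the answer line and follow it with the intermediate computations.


Answer: L = 0, M = -4*sqrt(5)/5, N = 0

z_p = 0, z_q = 1/2, z_pp = 0, z_pq = -2, z_qq = 0
E = 1, F = 0, G = 5/4; answer radicand W^2 = 5/4
unnormalised second-form numerators: l = 0, m = -2, n = 0; L = l/sqrt(5/4), and similarly M = m/sqrt(W^2), N = n/sqrt(W^2)


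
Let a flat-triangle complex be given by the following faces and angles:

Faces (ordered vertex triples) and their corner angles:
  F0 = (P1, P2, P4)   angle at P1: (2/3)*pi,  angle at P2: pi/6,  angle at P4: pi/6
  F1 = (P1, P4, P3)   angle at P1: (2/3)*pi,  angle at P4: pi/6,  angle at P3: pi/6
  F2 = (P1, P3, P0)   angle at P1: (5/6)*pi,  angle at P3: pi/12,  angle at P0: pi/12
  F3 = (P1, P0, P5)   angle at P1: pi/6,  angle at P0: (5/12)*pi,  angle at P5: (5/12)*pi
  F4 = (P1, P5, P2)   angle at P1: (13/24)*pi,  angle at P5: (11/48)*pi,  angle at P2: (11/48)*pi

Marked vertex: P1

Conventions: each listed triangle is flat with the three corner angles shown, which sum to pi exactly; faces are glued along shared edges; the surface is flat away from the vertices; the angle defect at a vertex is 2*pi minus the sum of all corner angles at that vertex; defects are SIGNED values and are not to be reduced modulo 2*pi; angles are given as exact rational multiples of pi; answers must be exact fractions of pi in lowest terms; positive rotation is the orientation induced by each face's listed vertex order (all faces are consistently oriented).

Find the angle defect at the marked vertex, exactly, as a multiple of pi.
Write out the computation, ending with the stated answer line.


Sum of corner angles at P1: (23/8)*pi
defect = 2*pi - (23/8)*pi

Answer: defect(P1) = (-7/8)*pi


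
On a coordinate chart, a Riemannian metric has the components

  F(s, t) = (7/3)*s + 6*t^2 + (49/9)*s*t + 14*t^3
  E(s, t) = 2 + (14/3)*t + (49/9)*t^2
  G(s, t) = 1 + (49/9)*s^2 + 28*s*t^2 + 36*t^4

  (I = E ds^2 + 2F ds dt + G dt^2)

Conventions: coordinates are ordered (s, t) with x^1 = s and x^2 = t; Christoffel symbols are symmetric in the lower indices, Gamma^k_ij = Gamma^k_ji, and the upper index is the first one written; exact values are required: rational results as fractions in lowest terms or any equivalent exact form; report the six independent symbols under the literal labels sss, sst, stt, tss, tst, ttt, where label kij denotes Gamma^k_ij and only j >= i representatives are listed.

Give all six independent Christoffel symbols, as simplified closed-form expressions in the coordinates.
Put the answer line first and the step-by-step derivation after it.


Answer: Gamma_sss = 0, Gamma_sst = (49*t + 21)/(49*s^2 + 252*s*t^2 + 324*t^4 + 49*t^2 + 42*t + 18), Gamma_stt = (252*t^2 + 108*t)/(49*s^2 + 252*s*t^2 + 324*t^4 + 49*t^2 + 42*t + 18), Gamma_tss = 0, Gamma_tst = (49*s + 126*t^2)/(49*s^2 + 252*s*t^2 + 324*t^4 + 49*t^2 + 42*t + 18), Gamma_ttt = (252*s*t + 648*t^3)/(49*s^2 + 252*s*t^2 + 324*t^4 + 49*t^2 + 42*t + 18)

E = 2 + (14/3)*t + (49/9)*t^2; F = (7/3)*s + 6*t^2 + (49/9)*s*t + 14*t^3; G = 1 + (49/9)*s^2 + 28*s*t^2 + 36*t^4
Gamma^k_ij = (1/2) g^{kl} (d_i g_jl + d_j g_il - d_l g_ij), with g^inv = (1/(EG-F^2)) [[G, -F], [-F, E]]
first partials: E_s = 0, E_t = 14/3 + (98/9)*t, F_s = 7/3 + (49/9)*t, F_t = 12*t + (49/9)*s + 42*t^2, G_s = (98/9)*s + 28*t^2, G_t = 56*s*t + 144*t^3
D = EG - F^2 = 2 + (14/3)*t + (49/9)*t^2 + (49/9)*s^2 + 28*s*t^2 + 36*t^4
expanded: Gamma^s_ss = (G E_s - 2F F_s + F E_t)/(2D), Gamma^s_st = (G E_t - F G_s)/(2D), Gamma^s_tt = (2G F_t - G G_s - F G_t)/(2D), Gamma^t_ss = (2E F_s - E E_t - F E_s)/(2D), Gamma^t_st = (E G_s - F E_t)/(2D), Gamma^t_tt = (E G_t - 2F F_t + F G_s)/(2D); substitute and cancel common factors


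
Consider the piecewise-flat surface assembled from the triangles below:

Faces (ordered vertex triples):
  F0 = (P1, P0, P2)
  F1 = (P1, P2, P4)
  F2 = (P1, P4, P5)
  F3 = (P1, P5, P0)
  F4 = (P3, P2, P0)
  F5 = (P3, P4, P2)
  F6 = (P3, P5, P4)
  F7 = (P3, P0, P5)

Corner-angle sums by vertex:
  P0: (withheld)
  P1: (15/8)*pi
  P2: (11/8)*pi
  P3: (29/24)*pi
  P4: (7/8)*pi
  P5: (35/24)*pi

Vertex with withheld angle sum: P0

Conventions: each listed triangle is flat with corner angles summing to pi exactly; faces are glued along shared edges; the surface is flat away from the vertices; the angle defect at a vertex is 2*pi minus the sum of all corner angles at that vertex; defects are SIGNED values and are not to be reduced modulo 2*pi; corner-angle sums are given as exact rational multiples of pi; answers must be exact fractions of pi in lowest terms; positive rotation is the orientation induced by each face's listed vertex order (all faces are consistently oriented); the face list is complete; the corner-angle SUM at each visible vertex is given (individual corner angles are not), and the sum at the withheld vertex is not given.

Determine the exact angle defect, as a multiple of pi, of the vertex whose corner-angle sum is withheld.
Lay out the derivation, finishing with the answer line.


V = 6, E = 12, F = 8; chi = V - E + F = 2
Gauss-Bonnet: total defect = 2*pi*chi = 4*pi; visible defects sum to (77/24)*pi

Answer: defect(P0) = (19/24)*pi


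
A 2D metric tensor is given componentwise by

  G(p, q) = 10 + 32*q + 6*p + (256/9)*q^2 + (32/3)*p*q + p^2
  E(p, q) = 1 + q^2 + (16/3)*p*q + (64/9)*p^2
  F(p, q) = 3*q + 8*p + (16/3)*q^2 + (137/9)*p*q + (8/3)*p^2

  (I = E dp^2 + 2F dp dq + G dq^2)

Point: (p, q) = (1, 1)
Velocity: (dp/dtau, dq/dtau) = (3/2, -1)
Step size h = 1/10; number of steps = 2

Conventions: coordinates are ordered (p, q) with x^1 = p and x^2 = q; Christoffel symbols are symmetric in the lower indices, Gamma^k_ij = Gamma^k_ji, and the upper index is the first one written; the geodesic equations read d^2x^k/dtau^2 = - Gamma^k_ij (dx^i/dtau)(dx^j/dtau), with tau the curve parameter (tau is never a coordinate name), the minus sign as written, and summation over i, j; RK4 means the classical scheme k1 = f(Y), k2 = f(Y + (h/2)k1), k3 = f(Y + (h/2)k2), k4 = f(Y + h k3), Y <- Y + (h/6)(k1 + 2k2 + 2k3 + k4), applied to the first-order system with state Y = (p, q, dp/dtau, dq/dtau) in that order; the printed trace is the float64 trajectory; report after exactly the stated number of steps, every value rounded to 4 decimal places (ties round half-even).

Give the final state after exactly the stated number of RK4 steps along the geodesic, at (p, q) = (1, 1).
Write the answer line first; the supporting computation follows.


Answer: p = 1.2932, q = 0.7840, dp/dtau = 1.4274, dq/dtau = -1.1630

f(Y) = (dp/dtau, dq/dtau, -Gamma^p_ij Y'^i Y'^j, -Gamma^q_ij Y'^i Y'^j) with the Gammas evaluated at the stage position; h = 0.100000; intermediate values shown to 6 dp
step 0: p = 1.0000, q = 1.0000, dp/dtau = 1.5000, dq/dtau = -1.0000
step 1:
  k1: at (p, q) = (1.000000, 1.000000), (dp/dtau, dq/dtau) = (1.500000, -1.000000); Gamma_ppp = 0.096280, Gamma_ppq = 0.036105, Gamma_pqq = 0.192560, Gamma_qpp = 0.245077, Gamma_qpq = 0.091904, Gamma_qqq = 0.490153; k1 = (1.500000, -1.000000, -0.300875, -0.765864)
  k2: at (p, q) = (1.075000, 0.950000), (dp/dtau, dq/dtau) = (1.484956, -1.038293); Gamma_ppp = 0.102664, Gamma_ppq = 0.038499, Gamma_pqq = 0.205328, Gamma_qpp = 0.245900, Gamma_qpq = 0.092212, Gamma_qqq = 0.491800; k2 = (1.484956, -1.038293, -0.329020, -0.788069)
  k3: at (p, q) = (1.074248, 0.948085), (dp/dtau, dq/dtau) = (1.483549, -1.039403); Gamma_ppp = 0.102797, Gamma_ppq = 0.038549, Gamma_pqq = 0.205594, Gamma_qpp = 0.246177, Gamma_qpq = 0.092316, Gamma_qqq = 0.492353; k3 = (1.483549, -1.039403, -0.329478, -0.789029)
  k4: at (p, q) = (1.148355, 0.896060), (dp/dtau, dq/dtau) = (1.467052, -1.078903); Gamma_ppp = 0.109536, Gamma_ppq = 0.041076, Gamma_pqq = 0.219073, Gamma_qpp = 0.247040, Gamma_qpq = 0.092640, Gamma_qqq = 0.494080; k4 = (1.467052, -1.078903, -0.360725, -0.813553)
  Y <- Y + (h/6)(k1 + 2k2 + 2k3 + k4): p = 1.1484, q = 0.8961, dp/dtau = 1.4670, dq/dtau = -1.0789
step 2:
  k1: at (p, q) = (1.148401, 0.896095), (dp/dtau, dq/dtau) = (1.467023, -1.078894); Gamma_ppp = 0.109535, Gamma_ppq = 0.041075, Gamma_pqq = 0.219069, Gamma_qpp = 0.247033, Gamma_qpq = 0.092637, Gamma_qqq = 0.494065; k1 = (1.467023, -1.078894, -0.360709, -0.813506)
  k2: at (p, q) = (1.221752, 0.842150), (dp/dtau, dq/dtau) = (1.448988, -1.119569); Gamma_ppp = 0.116650, Gamma_ppq = 0.043744, Gamma_pqq = 0.233299, Gamma_qpp = 0.247892, Gamma_qpq = 0.092959, Gamma_qqq = 0.495783; k2 = (1.448988, -1.119569, -0.395414, -0.840292)
  k3: at (p, q) = (1.220850, 0.840117), (dp/dtau, dq/dtau) = (1.447253, -1.120908); Gamma_ppp = 0.116824, Gamma_ppq = 0.043809, Gamma_pqq = 0.233648, Gamma_qpp = 0.248195, Gamma_qpq = 0.093073, Gamma_qqq = 0.496391; k3 = (1.447253, -1.120908, -0.396118, -0.841564)
  k4: at (p, q) = (1.293126, 0.784004), (dp/dtau, dq/dtau) = (1.427412, -1.163050); Gamma_ppp = 0.124394, Gamma_ppq = 0.046648, Gamma_pqq = 0.248789, Gamma_qpp = 0.249077, Gamma_qpq = 0.093404, Gamma_qqq = 0.498153; k4 = (1.427412, -1.163050, -0.435102, -0.871211)
  Y <- Y + (h/6)(k1 + 2k2 + 2k3 + k4): p = 1.2932, q = 0.7840, dp/dtau = 1.4274, dq/dtau = -1.1630


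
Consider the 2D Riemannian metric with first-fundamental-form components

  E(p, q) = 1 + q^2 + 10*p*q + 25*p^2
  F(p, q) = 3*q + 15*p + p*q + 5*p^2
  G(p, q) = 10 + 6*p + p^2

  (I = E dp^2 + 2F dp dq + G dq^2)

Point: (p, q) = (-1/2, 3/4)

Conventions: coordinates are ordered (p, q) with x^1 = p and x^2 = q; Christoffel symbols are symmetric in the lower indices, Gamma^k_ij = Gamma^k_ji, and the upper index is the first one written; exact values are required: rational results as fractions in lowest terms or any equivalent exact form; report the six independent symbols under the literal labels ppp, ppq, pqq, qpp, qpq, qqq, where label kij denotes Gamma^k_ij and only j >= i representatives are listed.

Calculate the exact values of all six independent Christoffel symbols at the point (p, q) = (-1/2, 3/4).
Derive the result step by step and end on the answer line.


E = 65/16, F = -35/8, G = 29/4 at the point
E_p = -35/2, E_q = -7/2, F_p = 43/4, F_q = 5/2, G_p = 5, G_q = 0
EG - F^2 = 165/16;  g^inv = (16/165) * [[29/4, 35/8], [35/8, 65/16]]
first-kind symbols [ij,l] = (1/2)(d_i g_jl + d_j g_il - d_l g_ij): [pp,p] = E_p/2 = -35/4, [pp,q] = F_p - E_q/2 = 25/2, [pq,p] = E_q/2 = -7/4, [pq,q] = G_p/2 = 5/2, [qq,p] = F_q - G_p/2 = 0, [qq,q] = G_q/2 = 0
Gamma^p_ij = (G*[ij,p] - F*[ij,q])/(EG - F^2), Gamma^q_ij = (E*[ij,q] - F*[ij,p])/(EG - F^2)

Answer: Gamma_ppp = -28/33, Gamma_ppq = -28/165, Gamma_pqq = 0, Gamma_qpp = 40/33, Gamma_qpq = 8/33, Gamma_qqq = 0


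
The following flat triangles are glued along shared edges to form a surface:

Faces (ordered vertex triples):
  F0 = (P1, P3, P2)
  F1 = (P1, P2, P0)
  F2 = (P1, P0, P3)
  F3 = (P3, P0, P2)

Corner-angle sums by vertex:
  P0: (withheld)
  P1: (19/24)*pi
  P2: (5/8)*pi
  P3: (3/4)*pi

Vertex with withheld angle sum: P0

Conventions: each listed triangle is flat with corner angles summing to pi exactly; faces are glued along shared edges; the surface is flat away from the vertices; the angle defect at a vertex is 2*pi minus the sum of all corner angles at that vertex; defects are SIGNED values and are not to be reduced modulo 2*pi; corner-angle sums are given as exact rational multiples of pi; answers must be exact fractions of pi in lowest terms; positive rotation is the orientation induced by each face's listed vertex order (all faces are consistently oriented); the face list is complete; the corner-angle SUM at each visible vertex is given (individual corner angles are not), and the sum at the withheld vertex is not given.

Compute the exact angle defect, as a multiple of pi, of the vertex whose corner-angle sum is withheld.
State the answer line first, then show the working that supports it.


Answer: defect(P0) = pi/6

V = 4, E = 6, F = 4; chi = V - E + F = 2
Gauss-Bonnet: total defect = 2*pi*chi = 4*pi; visible defects sum to (23/6)*pi


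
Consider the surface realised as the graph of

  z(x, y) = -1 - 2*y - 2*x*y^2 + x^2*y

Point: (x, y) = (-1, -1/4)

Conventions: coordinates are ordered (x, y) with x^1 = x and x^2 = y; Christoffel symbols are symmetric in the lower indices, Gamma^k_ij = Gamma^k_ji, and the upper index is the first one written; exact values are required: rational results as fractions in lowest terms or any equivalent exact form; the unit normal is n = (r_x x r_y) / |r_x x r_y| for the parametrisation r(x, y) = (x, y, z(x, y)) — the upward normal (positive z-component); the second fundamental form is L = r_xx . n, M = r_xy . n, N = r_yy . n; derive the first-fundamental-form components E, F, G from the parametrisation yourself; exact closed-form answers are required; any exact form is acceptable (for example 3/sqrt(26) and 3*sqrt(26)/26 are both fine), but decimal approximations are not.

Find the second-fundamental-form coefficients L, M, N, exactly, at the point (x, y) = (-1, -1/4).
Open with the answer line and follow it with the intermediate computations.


Answer: L = -4*sqrt(329)/329, M = -8*sqrt(329)/329, N = 32*sqrt(329)/329

z_x = 3/8, z_y = -2, z_xx = -1/2, z_xy = -1, z_yy = 4
E = 73/64, F = -3/4, G = 5; answer radicand W^2 = 329/64
unnormalised second-form numerators: l = -1/2, m = -1, n = 4; L = l/sqrt(329/64), and similarly M = m/sqrt(W^2), N = n/sqrt(W^2)


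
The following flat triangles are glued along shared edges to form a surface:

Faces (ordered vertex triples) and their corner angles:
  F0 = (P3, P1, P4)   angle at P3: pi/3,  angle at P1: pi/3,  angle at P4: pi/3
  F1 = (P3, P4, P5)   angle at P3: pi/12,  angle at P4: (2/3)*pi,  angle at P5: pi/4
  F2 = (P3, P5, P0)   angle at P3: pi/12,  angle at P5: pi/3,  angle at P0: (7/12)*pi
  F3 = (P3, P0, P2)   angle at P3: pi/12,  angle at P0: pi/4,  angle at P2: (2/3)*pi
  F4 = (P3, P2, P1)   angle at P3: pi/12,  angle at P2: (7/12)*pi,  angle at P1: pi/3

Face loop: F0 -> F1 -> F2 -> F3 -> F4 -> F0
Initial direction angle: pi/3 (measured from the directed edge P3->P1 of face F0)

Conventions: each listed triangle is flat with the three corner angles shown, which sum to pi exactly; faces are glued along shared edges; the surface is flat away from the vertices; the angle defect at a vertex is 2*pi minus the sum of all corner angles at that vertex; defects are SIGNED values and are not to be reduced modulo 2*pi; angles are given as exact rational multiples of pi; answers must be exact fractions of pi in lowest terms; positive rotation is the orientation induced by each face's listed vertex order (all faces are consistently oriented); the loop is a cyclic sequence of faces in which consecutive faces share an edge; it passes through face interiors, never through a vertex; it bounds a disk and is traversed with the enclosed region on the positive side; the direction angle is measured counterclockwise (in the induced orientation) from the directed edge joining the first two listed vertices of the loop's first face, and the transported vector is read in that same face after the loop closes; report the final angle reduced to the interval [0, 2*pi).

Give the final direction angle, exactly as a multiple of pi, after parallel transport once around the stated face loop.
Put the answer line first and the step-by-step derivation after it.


Answer: final direction angle = (5/3)*pi

enclosed vertex P3: corner angles sum to (2/3)*pi, defect = 2*pi - (2/3)*pi = (4/3)*pi
transport around the loop rotates by the sum of enclosed defects; add to the initial angle mod 2*pi
final angle = pi/3 + (4/3)*pi = (5/3)*pi (mod 2*pi)


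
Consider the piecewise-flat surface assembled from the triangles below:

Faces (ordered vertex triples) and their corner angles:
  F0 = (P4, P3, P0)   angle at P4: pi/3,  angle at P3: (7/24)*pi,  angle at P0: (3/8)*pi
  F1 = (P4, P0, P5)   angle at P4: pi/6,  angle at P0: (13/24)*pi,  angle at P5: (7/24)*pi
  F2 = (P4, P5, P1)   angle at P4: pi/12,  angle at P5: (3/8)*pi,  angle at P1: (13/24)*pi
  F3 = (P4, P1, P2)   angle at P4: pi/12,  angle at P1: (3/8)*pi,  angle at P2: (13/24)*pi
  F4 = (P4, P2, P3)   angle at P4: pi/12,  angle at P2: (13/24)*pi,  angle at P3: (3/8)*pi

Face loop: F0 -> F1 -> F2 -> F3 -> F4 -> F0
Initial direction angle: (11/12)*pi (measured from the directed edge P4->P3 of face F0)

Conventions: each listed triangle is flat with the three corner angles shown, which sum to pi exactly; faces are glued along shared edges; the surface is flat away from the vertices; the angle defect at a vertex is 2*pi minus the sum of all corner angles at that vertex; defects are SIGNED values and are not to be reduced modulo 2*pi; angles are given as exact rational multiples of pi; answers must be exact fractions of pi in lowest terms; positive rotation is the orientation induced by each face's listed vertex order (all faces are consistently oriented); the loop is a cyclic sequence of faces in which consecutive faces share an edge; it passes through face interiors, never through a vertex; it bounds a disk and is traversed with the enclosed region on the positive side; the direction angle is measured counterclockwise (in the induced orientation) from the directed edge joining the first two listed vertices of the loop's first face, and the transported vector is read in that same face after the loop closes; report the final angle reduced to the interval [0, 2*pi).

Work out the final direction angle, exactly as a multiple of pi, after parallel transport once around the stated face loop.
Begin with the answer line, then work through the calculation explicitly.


Answer: final direction angle = pi/6

enclosed vertex P4: corner angles sum to (3/4)*pi, defect = 2*pi - (3/4)*pi = (5/4)*pi
the final direction is the initial angle plus the enclosed defects, taken mod 2*pi in the induced orientation
final angle = (11/12)*pi + (5/4)*pi = pi/6 (mod 2*pi)


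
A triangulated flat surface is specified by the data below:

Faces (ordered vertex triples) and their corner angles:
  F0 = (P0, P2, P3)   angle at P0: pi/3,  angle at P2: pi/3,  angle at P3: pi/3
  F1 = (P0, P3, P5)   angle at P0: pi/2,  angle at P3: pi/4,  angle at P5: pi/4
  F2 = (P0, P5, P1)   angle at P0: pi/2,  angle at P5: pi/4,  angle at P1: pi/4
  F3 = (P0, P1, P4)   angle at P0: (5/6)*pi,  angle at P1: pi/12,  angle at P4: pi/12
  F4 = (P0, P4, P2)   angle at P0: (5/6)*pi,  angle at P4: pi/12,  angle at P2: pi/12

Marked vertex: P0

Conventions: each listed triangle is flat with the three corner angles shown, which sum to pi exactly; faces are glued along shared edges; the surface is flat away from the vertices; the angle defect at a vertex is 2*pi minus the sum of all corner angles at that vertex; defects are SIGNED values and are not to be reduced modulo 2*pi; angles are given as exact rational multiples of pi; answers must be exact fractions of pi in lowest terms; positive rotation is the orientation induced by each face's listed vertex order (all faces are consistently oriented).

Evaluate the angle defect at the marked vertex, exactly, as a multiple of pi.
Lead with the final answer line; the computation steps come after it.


Answer: defect(P0) = -pi

Sum of corner angles at P0: 3*pi
defect = 2*pi - 3*pi


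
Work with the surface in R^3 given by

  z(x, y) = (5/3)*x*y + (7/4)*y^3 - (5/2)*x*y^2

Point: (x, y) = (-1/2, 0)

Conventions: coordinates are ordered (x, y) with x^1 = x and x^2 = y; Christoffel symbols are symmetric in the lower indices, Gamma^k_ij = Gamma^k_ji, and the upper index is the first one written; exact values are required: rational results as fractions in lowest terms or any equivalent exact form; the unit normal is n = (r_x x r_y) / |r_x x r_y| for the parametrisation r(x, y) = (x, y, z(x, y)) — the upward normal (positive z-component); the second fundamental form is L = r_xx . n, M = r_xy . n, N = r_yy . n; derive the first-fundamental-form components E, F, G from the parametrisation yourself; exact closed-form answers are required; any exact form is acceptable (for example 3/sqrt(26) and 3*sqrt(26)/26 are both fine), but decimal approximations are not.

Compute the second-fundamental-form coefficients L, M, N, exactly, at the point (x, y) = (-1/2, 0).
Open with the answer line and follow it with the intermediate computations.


Answer: L = 0, M = 10*sqrt(61)/61, N = 15*sqrt(61)/61

z_x = 0, z_y = -5/6, z_xx = 0, z_xy = 5/3, z_yy = 5/2
E = 1, F = 0, G = 61/36; answer radicand W^2 = 61/36
unnormalised second-form numerators: l = 0, m = 5/3, n = 5/2; L = l/sqrt(61/36), and similarly M = m/sqrt(W^2), N = n/sqrt(W^2)


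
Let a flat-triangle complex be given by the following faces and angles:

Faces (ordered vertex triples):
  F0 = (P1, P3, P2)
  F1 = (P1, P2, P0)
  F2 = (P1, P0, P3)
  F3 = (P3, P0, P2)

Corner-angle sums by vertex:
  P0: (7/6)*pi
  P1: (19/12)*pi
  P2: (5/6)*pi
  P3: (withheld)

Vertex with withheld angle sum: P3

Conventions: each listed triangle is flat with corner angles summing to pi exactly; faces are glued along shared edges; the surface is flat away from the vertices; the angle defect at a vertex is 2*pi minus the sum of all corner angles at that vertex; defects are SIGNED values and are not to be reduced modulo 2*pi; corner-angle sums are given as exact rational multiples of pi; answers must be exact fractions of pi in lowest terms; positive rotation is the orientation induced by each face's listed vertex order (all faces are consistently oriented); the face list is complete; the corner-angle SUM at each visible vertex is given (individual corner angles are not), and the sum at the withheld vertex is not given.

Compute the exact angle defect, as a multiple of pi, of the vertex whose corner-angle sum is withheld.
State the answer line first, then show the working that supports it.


Answer: defect(P3) = (19/12)*pi

V = 4, E = 6, F = 4; chi = V - E + F = 2
Gauss-Bonnet: total defect = 2*pi*chi = 4*pi; visible defects sum to (29/12)*pi


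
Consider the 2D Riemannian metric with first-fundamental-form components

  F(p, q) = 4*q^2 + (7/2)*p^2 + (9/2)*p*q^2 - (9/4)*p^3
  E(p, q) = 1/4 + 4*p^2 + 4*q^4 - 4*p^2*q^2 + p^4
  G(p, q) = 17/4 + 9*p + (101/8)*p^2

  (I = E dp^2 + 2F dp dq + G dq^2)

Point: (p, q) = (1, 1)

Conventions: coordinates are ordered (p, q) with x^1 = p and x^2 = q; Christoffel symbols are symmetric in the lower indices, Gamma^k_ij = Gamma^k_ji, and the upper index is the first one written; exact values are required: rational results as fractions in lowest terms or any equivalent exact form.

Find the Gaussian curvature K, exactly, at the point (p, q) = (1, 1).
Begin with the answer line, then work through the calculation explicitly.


Answer: K = -116056/567675

E = 21/4, F = 39/4, G = 207/8, EG - F^2 = 1305/32 at the point
E_p = 4, E_q = 8, F_p = 19/4, F_q = 17, G_p = 137/4, G_q = 0
E_qq = 40, F_pq = 9, G_pp = 101/4
By Brioschi, K is (det M1 - det M2) divided by (EG - F^2) squared.
M1 = [[-E_qq/2 + F_pq - G_pp/2, E_p/2, F_p - E_q/2], [F_q - G_p/2, E, F], [G_q/2, F, G]] = [[-189/8, 2, 3/4], [-1/8, 21/4, 39/4], [0, 39/4, 207/8]]; det M1 = -245223/256
M2 = [[0, E_q/2, G_p/2], [E_q/2, E, F], [G_p/2, F, G]] = [[0, 4, 137/8], [4, 21/4, 39/4], [137/8, 39/4, 207/8]]; det M2 = -158181/256
det M1 - det M2 = -43521/128; K = -43521/128 / (1305/32)^2 = -116056/567675


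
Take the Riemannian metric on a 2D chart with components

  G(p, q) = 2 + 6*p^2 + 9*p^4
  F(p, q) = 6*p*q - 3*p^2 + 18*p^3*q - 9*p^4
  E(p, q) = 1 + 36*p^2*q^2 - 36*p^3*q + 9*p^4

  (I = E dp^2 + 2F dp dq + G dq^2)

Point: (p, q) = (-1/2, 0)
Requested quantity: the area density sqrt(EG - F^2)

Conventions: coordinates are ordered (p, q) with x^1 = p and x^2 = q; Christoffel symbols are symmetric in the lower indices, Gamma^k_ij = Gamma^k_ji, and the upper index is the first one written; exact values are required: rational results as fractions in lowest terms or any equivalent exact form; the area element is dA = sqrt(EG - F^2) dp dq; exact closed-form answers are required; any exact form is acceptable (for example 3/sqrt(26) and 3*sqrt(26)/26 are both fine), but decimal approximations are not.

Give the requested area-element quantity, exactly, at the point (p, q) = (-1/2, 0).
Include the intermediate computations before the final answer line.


E = 25/16, F = -21/16, G = 65/16; EG - F^2 = 37/8

Answer: sqrt(EG - F^2) = sqrt(74)/4


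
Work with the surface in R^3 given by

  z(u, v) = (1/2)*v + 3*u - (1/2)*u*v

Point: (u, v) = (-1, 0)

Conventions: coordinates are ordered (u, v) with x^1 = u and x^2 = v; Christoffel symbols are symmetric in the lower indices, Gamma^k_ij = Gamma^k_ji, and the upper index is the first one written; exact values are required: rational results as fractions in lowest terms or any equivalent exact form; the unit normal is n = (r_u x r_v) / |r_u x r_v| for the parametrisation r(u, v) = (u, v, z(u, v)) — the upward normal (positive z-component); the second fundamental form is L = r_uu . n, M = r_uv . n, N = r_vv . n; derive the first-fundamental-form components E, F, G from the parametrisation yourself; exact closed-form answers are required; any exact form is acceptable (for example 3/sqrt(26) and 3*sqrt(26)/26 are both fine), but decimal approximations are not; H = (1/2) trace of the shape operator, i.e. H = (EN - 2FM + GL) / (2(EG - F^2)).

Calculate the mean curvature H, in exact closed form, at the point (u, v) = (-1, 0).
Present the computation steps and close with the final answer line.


z_u = 3, z_v = 1, z_uu = 0, z_uv = -1/2, z_vv = 0
E = 10, F = 3, G = 2; answer radicand W^2 = 11
unnormalised second-form numerators: l = 0, m = -1/2, n = 0; L = l/sqrt(11), and similarly M = m/sqrt(W^2), N = n/sqrt(W^2)
H = (E*n - 2*F*m + G*l) / (2*(EG - F^2)*sqrt(W^2)); E*n - 2*F*m + G*l = 3, EG - F^2 = 11, so H = (3/22)/sqrt(11)

Answer: H = 3*sqrt(11)/242


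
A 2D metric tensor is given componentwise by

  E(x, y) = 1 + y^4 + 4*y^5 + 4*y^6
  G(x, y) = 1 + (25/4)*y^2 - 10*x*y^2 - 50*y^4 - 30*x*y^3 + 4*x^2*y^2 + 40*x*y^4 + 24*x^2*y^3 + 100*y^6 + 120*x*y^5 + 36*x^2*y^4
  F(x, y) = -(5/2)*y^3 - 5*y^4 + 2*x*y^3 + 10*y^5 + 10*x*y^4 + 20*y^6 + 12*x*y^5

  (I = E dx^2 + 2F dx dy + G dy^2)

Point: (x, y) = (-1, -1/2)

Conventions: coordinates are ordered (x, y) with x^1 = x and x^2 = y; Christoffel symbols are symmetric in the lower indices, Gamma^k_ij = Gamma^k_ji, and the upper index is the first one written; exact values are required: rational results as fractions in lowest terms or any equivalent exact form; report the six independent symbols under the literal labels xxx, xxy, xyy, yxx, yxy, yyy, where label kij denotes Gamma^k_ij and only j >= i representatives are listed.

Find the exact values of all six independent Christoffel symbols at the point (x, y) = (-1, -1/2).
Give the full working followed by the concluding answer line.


E = 1, F = 0, G = 5/4 at the point
E_x = 0, E_y = 0, F_x = 0, F_y = -1/4, G_x = -1/2, G_y = -9
EG - F^2 = 5/4;  g^inv = (4/5) * [[5/4, 0], [0, 1]]
first-kind symbols [ij,l] = (1/2)(d_i g_jl + d_j g_il - d_l g_ij): [xx,x] = E_x/2 = 0, [xx,y] = F_x - E_y/2 = 0, [xy,x] = E_y/2 = 0, [xy,y] = G_x/2 = -1/4, [yy,x] = F_y - G_x/2 = 0, [yy,y] = G_y/2 = -9/2
Gamma^x_ij = (G*[ij,x] - F*[ij,y])/(EG - F^2), Gamma^y_ij = (E*[ij,y] - F*[ij,x])/(EG - F^2)

Answer: Gamma_xxx = 0, Gamma_xxy = 0, Gamma_xyy = 0, Gamma_yxx = 0, Gamma_yxy = -1/5, Gamma_yyy = -18/5
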